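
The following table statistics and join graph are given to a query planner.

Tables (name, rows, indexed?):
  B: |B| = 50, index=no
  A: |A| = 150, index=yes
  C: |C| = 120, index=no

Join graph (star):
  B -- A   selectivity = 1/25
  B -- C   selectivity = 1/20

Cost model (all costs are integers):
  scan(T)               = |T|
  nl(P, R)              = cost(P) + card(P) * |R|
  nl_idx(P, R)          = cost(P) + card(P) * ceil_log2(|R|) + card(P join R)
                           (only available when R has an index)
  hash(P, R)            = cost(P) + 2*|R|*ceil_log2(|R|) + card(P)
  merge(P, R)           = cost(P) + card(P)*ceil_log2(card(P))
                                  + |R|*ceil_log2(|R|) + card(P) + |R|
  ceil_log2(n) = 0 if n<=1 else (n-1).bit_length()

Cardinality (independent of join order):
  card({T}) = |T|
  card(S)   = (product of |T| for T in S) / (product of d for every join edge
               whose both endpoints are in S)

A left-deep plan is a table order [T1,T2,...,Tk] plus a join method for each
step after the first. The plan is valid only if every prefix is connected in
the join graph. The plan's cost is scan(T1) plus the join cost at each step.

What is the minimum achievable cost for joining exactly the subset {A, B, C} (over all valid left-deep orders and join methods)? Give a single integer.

2730

Selinger DP over subsets of {A,B,C}:
  {B}: scan cost=50, card=50
  {A}: scan cost=150, card=150
  {C}: scan cost=120, card=120
  {AB}: card=300; try (A,nl_idx)→750, (B,hash)→900, (A,merge)→1750, (B,merge)→1850, (A,hash)→2500, (A,nl)→7550 …(+1); best=750 via (A,nl_idx)
  {BC}: card=300; try (B,hash)→840, (C,merge)→1360, (B,merge)→1430, (C,hash)→1780, (C,nl)→6050, (B,nl)→6120; best=840 via (B,hash)
  {ABC}: card=1800; try (C,hash)→2730, (A,hash)→3540, (C,merge)→4710, (A,nl_idx)→5040, (A,merge)→5190, (C,nl)→36750 …(+1); best=2730 via (C,hash)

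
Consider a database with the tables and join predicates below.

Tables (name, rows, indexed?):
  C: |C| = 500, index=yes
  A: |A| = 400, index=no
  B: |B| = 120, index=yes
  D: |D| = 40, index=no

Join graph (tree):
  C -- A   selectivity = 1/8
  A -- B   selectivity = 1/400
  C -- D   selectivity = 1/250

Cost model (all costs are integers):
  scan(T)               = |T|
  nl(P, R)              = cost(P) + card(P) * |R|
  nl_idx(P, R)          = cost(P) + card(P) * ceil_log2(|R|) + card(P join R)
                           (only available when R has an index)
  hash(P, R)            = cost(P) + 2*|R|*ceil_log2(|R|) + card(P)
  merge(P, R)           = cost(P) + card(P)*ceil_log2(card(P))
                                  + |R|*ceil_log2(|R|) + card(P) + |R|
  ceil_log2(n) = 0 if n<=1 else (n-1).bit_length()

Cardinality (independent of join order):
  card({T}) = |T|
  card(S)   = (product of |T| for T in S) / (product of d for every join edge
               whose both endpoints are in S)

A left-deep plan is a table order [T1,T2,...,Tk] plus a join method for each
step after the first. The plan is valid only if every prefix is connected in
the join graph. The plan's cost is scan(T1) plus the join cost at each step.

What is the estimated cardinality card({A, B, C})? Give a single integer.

Tables in S: A(400), B(120), C(500)
Edges inside S: C-A(d=8), A-B(d=400)
numerator = 400 * 120 * 500 = 24000000
denominator = 8 * 400 = 3200
card(S) = 24000000 / 3200 = 7500

7500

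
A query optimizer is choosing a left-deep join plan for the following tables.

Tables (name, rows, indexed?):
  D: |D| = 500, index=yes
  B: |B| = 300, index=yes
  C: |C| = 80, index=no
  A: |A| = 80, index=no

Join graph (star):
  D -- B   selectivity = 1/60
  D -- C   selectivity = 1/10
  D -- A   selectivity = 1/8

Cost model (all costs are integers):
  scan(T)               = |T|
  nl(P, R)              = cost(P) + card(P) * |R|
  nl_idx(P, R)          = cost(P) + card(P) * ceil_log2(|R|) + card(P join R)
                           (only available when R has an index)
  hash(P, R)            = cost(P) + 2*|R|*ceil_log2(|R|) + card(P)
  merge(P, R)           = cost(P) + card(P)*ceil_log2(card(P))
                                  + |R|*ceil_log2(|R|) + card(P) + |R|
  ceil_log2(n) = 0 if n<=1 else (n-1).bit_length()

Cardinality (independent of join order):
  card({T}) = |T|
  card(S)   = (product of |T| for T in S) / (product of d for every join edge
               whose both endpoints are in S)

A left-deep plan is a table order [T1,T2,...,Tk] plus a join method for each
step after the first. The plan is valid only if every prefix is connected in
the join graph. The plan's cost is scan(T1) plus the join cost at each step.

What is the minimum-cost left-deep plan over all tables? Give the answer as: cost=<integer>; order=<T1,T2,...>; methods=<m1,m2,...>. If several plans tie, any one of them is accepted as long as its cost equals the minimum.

cost=30240; order=B,D,C,A; methods=nl_idx,hash,hash

Selinger DP (subsets sized 1..n):
  {D}: scan cost=500, card=500
  {B}: scan cost=300, card=300
  {C}: scan cost=80, card=80
  {A}: scan cost=80, card=80
  {BD}: card=2500; try (D,nl_idx)→5500, (B,hash)→6400, (B,nl_idx)→7500, (D,merge)→8300, (B,merge)→8500, (D,hash)→9600 …(+2); best=5500 via (D,nl_idx)
  {CD}: card=4000; try (C,hash)→2120, (D,nl_idx)→4800, (D,merge)→5720, (C,merge)→6140, (D,hash)→9160, (D,nl)→40080 …(+1); best=2120 via (C,hash)
  {AD}: card=5000; try (A,hash)→2120, (D,merge)→5720, (D,nl_idx)→5800, (A,merge)→6140, (D,hash)→9160, (D,nl)→40080 …(+1); best=2120 via (A,hash)
  {BCD}: card=20000; try (C,hash)→9120, (B,hash)→11520, (C,merge)→38640, (B,merge)→57120, (B,nl_idx)→58120, (C,nl)→205500 …(+1); best=9120 via (C,hash)
  {ABD}: card=25000; try (A,hash)→9120, (B,hash)→12520, (A,merge)→38640, (B,nl_idx)→72120, (B,merge)→75120, (A,nl)→205500 …(+1); best=9120 via (A,hash)
  {ACD}: card=40000; try (A,hash)→7240, (C,hash)→8240, (A,merge)→54760, (C,merge)→72760, (A,nl)→322120, (C,nl)→402120; best=7240 via (A,hash)
  {ABCD}: card=200000; try (A,hash)→30240, (C,hash)→35240, (B,hash)→52640, (A,merge)→329760, (C,merge)→409760, (B,nl_idx)→567240 …(+4); best=30240 via (A,hash)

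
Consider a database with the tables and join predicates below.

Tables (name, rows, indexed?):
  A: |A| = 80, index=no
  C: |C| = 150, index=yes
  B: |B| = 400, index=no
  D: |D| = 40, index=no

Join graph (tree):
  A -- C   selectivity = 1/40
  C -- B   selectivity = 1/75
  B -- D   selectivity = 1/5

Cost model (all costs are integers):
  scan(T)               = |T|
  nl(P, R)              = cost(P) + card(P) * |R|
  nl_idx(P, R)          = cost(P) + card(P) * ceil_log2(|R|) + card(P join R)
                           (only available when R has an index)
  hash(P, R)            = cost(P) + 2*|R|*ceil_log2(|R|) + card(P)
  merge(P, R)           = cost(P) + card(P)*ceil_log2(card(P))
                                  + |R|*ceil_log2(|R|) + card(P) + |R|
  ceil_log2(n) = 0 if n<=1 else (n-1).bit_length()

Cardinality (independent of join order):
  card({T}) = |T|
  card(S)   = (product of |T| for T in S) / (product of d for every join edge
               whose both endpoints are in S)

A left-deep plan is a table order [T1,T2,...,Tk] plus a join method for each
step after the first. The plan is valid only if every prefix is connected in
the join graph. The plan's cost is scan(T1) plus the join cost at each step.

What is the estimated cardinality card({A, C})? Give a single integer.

Tables in S: A(80), C(150)
Edges inside S: A-C(d=40)
numerator = 80 * 150 = 12000
denominator = 40 = 40
card(S) = 12000 / 40 = 300

300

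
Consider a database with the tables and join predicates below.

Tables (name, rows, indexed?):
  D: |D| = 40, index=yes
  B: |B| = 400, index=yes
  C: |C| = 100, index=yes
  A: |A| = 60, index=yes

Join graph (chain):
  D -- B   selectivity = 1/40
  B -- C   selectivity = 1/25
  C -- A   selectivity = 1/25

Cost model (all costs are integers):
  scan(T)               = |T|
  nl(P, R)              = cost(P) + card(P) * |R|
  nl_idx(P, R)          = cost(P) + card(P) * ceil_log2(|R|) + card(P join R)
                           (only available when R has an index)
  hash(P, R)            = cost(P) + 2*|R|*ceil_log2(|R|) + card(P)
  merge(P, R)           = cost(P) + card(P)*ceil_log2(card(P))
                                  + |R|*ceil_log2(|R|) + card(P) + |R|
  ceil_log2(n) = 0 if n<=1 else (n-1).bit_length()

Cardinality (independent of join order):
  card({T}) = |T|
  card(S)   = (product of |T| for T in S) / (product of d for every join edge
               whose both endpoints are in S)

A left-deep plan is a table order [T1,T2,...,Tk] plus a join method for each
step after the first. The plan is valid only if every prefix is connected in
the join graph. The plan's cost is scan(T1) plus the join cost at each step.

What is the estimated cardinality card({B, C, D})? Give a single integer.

1600

Tables in S: B(400), C(100), D(40)
Edges inside S: D-B(d=40), B-C(d=25)
numerator = 400 * 100 * 40 = 1600000
denominator = 40 * 25 = 1000
card(S) = 1600000 / 1000 = 1600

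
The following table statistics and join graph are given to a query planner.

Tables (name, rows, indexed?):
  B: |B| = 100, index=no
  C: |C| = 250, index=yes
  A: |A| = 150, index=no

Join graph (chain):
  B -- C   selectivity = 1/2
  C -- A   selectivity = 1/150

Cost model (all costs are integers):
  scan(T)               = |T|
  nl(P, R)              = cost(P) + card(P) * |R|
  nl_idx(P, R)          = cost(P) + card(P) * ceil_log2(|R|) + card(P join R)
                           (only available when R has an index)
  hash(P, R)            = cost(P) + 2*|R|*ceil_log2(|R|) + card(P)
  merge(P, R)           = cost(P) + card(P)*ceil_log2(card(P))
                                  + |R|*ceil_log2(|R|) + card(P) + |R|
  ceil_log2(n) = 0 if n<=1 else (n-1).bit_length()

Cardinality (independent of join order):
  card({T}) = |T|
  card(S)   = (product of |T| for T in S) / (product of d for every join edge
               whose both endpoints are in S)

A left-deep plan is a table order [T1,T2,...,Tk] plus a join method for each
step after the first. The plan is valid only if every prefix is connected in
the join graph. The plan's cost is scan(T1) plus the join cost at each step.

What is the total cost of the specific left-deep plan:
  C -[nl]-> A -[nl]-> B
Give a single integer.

62750

step 1: scan C: cost=250, card=250
step 2: join A via nl
    card(P join A) = 250*150/(150) = 250
    cost = 250 + 250*150 = 37750
step 3: join B via nl
    card(P join B) = 250*100/(2) = 12500
    cost = 37750 + 250*100 = 62750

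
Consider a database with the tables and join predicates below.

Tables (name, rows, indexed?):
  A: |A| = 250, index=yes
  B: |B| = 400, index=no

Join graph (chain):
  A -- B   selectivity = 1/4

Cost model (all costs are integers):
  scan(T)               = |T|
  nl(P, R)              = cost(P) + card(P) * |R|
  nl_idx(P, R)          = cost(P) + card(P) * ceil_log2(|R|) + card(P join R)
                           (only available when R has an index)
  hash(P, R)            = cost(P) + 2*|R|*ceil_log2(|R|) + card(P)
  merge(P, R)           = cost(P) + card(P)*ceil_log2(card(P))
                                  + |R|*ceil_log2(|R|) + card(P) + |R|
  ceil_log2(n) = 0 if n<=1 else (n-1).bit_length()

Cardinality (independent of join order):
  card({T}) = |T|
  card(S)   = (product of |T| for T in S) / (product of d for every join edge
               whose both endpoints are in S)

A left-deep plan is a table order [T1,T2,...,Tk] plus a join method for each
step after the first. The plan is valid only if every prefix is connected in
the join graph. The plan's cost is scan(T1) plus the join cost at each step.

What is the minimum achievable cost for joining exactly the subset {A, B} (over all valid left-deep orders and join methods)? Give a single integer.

Selinger DP over subsets of {A,B}:
  {A}: scan cost=250, card=250
  {B}: scan cost=400, card=400
  {AB}: card=25000; try (A,hash)→4800, (B,merge)→6500, (A,merge)→6650, (B,hash)→7700, (A,nl_idx)→28600, (B,nl)→100250 …(+1); best=4800 via (A,hash)

4800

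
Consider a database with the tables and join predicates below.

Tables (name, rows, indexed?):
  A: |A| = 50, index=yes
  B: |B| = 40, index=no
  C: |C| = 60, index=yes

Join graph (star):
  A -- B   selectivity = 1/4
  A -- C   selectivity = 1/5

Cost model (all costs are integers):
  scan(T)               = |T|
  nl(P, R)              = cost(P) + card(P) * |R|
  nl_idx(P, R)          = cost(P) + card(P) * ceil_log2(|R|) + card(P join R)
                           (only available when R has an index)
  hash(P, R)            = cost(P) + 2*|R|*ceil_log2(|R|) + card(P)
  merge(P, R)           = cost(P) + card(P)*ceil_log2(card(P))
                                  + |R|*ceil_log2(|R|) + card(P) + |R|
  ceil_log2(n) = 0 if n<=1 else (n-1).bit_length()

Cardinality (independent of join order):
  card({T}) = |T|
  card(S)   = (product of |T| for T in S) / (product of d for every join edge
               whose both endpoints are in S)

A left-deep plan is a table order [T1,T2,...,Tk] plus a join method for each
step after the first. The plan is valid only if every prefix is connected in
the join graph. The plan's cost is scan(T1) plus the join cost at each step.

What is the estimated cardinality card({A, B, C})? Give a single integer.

6000

Tables in S: A(50), B(40), C(60)
Edges inside S: A-B(d=4), A-C(d=5)
numerator = 50 * 40 * 60 = 120000
denominator = 4 * 5 = 20
card(S) = 120000 / 20 = 6000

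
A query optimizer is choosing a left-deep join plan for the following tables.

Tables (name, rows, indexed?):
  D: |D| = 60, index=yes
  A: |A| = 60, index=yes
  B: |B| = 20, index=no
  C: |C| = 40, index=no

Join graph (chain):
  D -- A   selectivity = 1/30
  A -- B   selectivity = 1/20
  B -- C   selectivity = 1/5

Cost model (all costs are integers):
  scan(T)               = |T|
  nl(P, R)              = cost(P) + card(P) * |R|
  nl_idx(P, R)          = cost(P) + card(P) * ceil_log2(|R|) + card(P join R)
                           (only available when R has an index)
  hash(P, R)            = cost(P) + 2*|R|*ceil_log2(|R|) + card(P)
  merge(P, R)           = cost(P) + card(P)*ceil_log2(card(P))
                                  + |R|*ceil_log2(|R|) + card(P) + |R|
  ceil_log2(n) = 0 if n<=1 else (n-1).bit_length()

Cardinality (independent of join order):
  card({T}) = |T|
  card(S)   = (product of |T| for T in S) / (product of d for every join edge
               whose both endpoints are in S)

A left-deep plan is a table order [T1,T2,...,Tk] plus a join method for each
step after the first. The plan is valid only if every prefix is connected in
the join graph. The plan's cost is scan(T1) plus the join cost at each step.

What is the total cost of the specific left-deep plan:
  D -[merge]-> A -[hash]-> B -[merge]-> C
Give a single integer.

step 1: scan D: cost=60, card=60
step 2: join A via merge
    card(P join A) = 60*60/(30) = 120
    cost = 60 + 60*6 + 60*6 + 60 + 60 = 900
step 3: join B via hash
    card(P join B) = 120*20/(20) = 120
    cost = 900 + 2*20*5 + 120 = 1220
step 4: join C via merge
    card(P join C) = 120*40/(5) = 960
    cost = 1220 + 120*7 + 40*6 + 120 + 40 = 2460

2460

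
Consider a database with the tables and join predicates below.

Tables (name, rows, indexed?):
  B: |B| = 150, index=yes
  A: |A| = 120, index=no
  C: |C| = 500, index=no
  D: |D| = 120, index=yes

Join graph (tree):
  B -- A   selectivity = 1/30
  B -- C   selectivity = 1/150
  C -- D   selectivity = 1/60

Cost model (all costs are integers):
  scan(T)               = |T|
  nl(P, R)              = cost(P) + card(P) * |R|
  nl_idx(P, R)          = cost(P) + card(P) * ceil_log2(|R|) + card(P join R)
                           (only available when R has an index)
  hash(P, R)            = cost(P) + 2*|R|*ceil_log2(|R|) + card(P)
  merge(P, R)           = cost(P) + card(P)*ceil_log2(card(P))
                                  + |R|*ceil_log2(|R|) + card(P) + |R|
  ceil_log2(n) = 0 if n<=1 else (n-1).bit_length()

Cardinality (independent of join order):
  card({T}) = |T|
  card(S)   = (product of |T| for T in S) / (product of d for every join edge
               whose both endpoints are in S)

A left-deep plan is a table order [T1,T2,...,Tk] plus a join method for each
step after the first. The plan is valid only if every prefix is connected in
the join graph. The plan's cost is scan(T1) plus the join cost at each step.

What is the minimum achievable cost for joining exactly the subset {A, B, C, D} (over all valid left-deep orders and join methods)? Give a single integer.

8260

Selinger DP over subsets of {A,B,C,D}:
  {B}: scan cost=150, card=150
  {A}: scan cost=120, card=120
  {C}: scan cost=500, card=500
  {D}: scan cost=120, card=120
  {AB}: card=600; try (B,nl_idx)→1680, (A,hash)→1980, (B,merge)→2430, (A,merge)→2460, (B,hash)→2640, (B,nl)→18120 …(+1); best=1680 via (B,nl_idx)
  {BC}: card=500; try (B,hash)→3400, (B,nl_idx)→5000, (C,merge)→6500, (B,merge)→6850, (C,hash)→9300, (C,nl)→75150 …(+1); best=3400 via (B,hash)
  {CD}: card=1000; try (D,hash)→2680, (D,nl_idx)→5000, (C,merge)→6080, (D,merge)→6460, (C,hash)→9240, (C,nl)→60120 …(+1); best=2680 via (D,hash)
  {ABC}: card=2000; try (A,hash)→5580, (A,merge)→9360, (C,hash)→11280, (C,merge)→13280, (A,nl)→63400, (C,nl)→301680; best=5580 via (A,hash)
  {BCD}: card=1000; try (D,hash)→5580, (B,hash)→6080, (D,nl_idx)→7900, (D,merge)→9360, (B,nl_idx)→11680, (B,merge)→15030 …(+2); best=5580 via (D,hash)
  {ABCD}: card=4000; try (A,hash)→8260, (D,hash)→9260, (A,merge)→17540, (D,nl_idx)→23580, (D,merge)→30540, (A,nl)→125580 …(+1); best=8260 via (A,hash)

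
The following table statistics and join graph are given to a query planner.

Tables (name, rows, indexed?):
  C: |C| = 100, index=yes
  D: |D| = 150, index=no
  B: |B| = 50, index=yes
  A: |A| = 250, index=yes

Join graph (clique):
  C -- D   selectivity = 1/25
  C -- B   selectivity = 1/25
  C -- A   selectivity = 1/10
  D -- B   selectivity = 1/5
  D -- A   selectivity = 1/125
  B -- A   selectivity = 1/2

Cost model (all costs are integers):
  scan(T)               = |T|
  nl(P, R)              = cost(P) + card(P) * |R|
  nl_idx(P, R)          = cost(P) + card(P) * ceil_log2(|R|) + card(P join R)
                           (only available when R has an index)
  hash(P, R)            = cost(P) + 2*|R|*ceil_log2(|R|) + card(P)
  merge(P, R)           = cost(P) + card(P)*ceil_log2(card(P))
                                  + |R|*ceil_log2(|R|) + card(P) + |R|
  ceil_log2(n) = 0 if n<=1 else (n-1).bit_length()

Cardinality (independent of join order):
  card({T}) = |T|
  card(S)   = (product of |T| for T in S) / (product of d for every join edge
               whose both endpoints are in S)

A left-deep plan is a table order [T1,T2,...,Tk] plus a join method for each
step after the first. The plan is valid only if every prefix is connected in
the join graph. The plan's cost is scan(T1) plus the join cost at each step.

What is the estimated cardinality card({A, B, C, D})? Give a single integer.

Tables in S: A(250), B(50), C(100), D(150)
Edges inside S: C-D(d=25), C-B(d=25), C-A(d=10), D-B(d=5), D-A(d=125), B-A(d=2)
numerator = 250 * 50 * 100 * 150 = 187500000
denominator = 25 * 25 * 10 * 5 * 125 * 2 = 7812500
card(S) = 187500000 / 7812500 = 24

24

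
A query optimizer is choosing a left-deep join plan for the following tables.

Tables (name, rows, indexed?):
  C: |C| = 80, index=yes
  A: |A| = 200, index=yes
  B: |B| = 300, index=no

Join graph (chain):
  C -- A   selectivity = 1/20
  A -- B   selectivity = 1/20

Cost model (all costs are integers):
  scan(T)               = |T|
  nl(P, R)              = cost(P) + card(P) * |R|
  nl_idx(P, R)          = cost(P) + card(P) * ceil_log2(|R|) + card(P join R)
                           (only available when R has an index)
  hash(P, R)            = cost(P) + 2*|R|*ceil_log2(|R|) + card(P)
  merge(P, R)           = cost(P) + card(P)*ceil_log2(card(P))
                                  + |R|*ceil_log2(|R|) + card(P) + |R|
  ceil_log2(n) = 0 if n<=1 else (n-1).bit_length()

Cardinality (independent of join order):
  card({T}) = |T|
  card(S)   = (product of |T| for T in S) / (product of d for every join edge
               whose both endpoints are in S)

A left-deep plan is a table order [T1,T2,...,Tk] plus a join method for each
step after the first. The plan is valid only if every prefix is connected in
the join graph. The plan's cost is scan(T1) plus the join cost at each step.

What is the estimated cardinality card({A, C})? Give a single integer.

800

Tables in S: A(200), C(80)
Edges inside S: C-A(d=20)
numerator = 200 * 80 = 16000
denominator = 20 = 20
card(S) = 16000 / 20 = 800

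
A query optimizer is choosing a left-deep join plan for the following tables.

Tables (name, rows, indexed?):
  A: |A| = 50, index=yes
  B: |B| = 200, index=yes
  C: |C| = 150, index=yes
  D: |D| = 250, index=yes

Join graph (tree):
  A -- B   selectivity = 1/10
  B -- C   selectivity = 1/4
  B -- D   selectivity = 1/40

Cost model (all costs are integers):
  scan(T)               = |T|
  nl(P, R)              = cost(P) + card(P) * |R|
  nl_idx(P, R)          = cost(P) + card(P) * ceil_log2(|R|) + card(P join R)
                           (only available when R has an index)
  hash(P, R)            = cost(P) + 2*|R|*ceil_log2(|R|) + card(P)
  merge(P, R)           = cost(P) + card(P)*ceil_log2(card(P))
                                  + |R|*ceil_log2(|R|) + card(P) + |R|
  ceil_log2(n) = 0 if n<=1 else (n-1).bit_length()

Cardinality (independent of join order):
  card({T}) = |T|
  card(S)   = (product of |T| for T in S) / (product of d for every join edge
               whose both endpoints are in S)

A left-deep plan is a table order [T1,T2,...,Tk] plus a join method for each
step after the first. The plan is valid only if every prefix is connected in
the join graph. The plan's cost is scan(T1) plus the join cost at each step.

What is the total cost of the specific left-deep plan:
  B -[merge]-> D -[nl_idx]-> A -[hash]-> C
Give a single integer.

step 1: scan B: cost=200, card=200
step 2: join D via merge
    card(P join D) = 200*250/(40) = 1250
    cost = 200 + 200*8 + 250*8 + 200 + 250 = 4250
step 3: join A via nl_idx
    card(P join A) = 1250*50/(10) = 6250
    cost = 4250 + 1250*6 + 6250 = 18000
step 4: join C via hash
    card(P join C) = 6250*150/(4) = 234375
    cost = 18000 + 2*150*8 + 6250 = 26650

26650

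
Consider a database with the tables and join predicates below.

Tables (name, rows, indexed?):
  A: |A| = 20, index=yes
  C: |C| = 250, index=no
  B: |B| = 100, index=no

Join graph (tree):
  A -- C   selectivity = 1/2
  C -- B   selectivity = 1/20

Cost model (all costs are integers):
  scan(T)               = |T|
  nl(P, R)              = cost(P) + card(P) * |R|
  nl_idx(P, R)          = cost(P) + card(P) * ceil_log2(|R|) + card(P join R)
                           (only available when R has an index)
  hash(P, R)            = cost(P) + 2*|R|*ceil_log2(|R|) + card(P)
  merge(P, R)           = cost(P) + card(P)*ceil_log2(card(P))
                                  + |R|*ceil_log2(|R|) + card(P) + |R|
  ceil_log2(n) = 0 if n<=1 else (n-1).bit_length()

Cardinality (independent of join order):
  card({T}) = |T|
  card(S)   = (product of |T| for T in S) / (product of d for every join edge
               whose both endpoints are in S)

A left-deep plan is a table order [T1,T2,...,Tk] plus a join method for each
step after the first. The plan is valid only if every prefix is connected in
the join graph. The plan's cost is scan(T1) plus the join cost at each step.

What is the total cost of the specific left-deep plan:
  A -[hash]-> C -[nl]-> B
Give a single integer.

254040

step 1: scan A: cost=20, card=20
step 2: join C via hash
    card(P join C) = 20*250/(2) = 2500
    cost = 20 + 2*250*8 + 20 = 4040
step 3: join B via nl
    card(P join B) = 2500*100/(20) = 12500
    cost = 4040 + 2500*100 = 254040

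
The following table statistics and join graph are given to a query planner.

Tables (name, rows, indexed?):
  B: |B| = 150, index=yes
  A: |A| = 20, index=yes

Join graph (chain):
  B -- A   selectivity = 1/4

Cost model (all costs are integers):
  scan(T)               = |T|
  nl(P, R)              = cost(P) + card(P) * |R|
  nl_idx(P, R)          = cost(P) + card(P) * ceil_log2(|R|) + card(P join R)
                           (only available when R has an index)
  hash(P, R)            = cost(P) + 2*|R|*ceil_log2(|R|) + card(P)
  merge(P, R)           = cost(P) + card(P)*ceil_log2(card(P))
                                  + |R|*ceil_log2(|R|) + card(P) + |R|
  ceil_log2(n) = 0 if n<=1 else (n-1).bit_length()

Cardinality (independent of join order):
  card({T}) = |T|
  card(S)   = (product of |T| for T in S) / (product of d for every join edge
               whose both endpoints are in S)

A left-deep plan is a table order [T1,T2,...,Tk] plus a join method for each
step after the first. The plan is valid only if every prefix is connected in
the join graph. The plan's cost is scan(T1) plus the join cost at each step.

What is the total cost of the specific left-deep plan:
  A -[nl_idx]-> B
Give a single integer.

step 1: scan A: cost=20, card=20
step 2: join B via nl_idx
    card(P join B) = 20*150/(4) = 750
    cost = 20 + 20*8 + 750 = 930

930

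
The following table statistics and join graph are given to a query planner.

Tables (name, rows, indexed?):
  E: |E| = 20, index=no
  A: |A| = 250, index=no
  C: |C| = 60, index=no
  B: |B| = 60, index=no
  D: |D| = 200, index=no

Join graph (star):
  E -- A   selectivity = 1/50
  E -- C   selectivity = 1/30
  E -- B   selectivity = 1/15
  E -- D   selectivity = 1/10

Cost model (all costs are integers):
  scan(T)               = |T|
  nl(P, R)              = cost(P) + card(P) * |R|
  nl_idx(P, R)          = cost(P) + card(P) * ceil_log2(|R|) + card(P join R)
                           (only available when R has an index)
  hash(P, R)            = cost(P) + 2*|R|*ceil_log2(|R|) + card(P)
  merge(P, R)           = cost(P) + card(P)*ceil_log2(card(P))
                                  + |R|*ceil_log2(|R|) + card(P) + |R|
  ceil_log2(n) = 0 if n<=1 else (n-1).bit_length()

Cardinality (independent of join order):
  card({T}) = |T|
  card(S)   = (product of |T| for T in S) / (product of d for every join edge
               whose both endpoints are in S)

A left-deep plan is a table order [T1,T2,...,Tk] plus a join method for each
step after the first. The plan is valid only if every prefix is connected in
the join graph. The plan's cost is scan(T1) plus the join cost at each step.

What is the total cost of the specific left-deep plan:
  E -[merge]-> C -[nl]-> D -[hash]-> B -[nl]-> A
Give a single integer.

step 1: scan E: cost=20, card=20
step 2: join C via merge
    card(P join C) = 20*60/(30) = 40
    cost = 20 + 20*5 + 60*6 + 20 + 60 = 560
step 3: join D via nl
    card(P join D) = 40*200/(10) = 800
    cost = 560 + 40*200 = 8560
step 4: join B via hash
    card(P join B) = 800*60/(15) = 3200
    cost = 8560 + 2*60*6 + 800 = 10080
step 5: join A via nl
    card(P join A) = 3200*250/(50) = 16000
    cost = 10080 + 3200*250 = 810080

810080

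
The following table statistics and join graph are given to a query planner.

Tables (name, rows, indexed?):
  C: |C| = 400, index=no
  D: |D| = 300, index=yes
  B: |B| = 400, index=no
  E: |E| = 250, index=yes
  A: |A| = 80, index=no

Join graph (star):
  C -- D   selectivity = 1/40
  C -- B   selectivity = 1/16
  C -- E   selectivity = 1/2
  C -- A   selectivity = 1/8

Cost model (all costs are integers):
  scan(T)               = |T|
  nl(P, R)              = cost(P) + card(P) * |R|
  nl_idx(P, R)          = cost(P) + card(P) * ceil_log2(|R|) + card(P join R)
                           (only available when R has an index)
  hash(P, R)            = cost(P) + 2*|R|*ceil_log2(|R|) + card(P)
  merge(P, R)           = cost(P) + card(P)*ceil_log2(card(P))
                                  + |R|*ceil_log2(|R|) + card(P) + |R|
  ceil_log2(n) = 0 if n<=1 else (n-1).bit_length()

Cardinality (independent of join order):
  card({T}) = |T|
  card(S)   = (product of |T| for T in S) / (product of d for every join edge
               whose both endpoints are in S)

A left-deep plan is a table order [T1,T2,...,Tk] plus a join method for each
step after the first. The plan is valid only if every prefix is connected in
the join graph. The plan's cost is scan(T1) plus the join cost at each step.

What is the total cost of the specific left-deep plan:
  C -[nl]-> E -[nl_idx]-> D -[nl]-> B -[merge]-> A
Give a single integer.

385301040

step 1: scan C: cost=400, card=400
step 2: join E via nl
    card(P join E) = 400*250/(2) = 50000
    cost = 400 + 400*250 = 100400
step 3: join D via nl_idx
    card(P join D) = 50000*300/(40) = 375000
    cost = 100400 + 50000*9 + 375000 = 925400
step 4: join B via nl
    card(P join B) = 375000*400/(16) = 9375000
    cost = 925400 + 375000*400 = 150925400
step 5: join A via merge
    card(P join A) = 9375000*80/(8) = 93750000
    cost = 150925400 + 9375000*24 + 80*7 + 9375000 + 80 = 385301040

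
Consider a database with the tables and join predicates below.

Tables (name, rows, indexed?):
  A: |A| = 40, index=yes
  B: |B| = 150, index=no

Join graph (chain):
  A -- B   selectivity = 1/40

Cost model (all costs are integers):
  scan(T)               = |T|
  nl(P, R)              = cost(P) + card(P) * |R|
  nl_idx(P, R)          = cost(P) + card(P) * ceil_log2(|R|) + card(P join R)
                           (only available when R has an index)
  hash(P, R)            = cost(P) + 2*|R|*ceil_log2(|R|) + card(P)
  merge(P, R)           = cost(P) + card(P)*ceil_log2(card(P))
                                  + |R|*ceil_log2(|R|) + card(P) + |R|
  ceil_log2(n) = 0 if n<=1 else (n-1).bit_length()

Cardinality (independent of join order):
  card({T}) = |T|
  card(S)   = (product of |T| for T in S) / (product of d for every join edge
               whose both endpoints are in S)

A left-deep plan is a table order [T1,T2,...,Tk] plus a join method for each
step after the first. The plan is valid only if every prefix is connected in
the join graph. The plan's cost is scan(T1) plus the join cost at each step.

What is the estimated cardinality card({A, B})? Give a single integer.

Tables in S: A(40), B(150)
Edges inside S: A-B(d=40)
numerator = 40 * 150 = 6000
denominator = 40 = 40
card(S) = 6000 / 40 = 150

150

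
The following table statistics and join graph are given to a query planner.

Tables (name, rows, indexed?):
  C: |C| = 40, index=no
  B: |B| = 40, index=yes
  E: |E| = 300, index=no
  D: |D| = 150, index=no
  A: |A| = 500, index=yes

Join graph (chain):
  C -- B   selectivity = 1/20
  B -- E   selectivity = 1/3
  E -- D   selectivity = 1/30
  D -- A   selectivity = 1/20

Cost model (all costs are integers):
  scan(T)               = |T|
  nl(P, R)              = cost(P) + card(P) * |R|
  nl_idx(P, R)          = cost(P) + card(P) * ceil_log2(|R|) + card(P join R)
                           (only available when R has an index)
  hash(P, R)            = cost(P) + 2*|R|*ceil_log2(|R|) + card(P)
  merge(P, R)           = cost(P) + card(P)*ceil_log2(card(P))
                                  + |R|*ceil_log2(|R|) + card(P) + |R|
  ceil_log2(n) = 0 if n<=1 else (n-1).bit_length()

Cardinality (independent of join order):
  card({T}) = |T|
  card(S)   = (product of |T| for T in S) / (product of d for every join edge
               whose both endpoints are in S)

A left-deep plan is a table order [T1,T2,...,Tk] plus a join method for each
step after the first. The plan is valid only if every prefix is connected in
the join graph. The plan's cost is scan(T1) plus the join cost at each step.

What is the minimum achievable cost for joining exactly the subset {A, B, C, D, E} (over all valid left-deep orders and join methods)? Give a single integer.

Selinger DP over subsets of {A,B,C,D,E}:
  {C}: scan cost=40, card=40
  {B}: scan cost=40, card=40
  {E}: scan cost=300, card=300
  {D}: scan cost=150, card=150
  {A}: scan cost=500, card=500
  {BC}: card=80; try (B,nl_idx)→360, (C,hash)→560, (B,hash)→560, (C,merge)→600, (B,merge)→600, (C,nl)→1640 …(+1); best=360 via (B,nl_idx)
  {BE}: card=4000; try (B,hash)→1080, (E,merge)→3320, (B,merge)→3580, (E,hash)→5480, (B,nl_idx)→6100, (E,nl)→12040 …(+1); best=1080 via (B,hash)
  {DE}: card=1500; try (D,hash)→3000, (E,merge)→4500, (D,merge)→4650, (E,hash)→5700, (E,nl)→45150, (D,nl)→45300; best=3000 via (D,hash)
  {AD}: card=3750; try (D,hash)→3400, (A,nl_idx)→5250, (A,merge)→6500, (D,merge)→6850, (A,hash)→9300, (A,nl)→75150 …(+1); best=3400 via (D,hash)
  {BCE}: card=8000; try (E,merge)→4000, (C,hash)→5560, (E,hash)→5840, (E,nl)→24360, (C,merge)→53360, (C,nl)→161080; best=4000 via (E,merge)
  {BDE}: card=20000; try (B,hash)→4980, (D,hash)→7480, (B,merge)→21280, (B,nl_idx)→32000, (D,merge)→54430, (B,nl)→63000 …(+1); best=4980 via (B,hash)
  {ADE}: card=37500; try (E,hash)→12550, (A,hash)→13500, (A,merge)→26000, (A,nl_idx)→54000, (E,merge)→55150, (A,nl)→753000 …(+1); best=12550 via (E,hash)
  {BCDE}: card=40000; try (D,hash)→14400, (C,hash)→25460, (D,merge)→117350, (C,merge)→325260, (C,nl)→804980, (D,nl)→1204000; best=14400 via (D,hash)
  {ABDE}: card=500000; try (A,hash)→33980, (B,hash)→50530, (A,merge)→329980, (B,merge)→650330, (A,nl_idx)→684980, (B,nl_idx)→737550 …(+2); best=33980 via (A,hash)
  {ABCDE}: card=1000000; try (A,hash)→63400, (C,hash)→534460, (A,merge)→699400, (A,nl_idx)→1374400, (C,merge)→10034260, (A,nl)→20014400 …(+1); best=63400 via (A,hash)

63400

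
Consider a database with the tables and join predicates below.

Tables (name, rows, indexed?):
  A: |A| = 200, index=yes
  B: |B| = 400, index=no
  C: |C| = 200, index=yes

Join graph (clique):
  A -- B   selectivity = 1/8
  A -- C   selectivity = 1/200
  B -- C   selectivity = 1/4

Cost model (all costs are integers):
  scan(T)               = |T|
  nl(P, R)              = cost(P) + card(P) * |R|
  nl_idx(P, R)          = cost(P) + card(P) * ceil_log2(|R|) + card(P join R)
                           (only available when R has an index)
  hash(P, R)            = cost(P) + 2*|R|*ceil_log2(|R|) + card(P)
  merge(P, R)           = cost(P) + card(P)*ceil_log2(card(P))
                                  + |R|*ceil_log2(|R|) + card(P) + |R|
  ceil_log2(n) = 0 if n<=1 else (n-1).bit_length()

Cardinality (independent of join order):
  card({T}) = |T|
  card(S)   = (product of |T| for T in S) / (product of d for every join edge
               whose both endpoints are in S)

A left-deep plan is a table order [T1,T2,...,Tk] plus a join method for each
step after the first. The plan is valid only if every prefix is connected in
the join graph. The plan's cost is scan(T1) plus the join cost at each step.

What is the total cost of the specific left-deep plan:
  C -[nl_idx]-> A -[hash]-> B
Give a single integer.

step 1: scan C: cost=200, card=200
step 2: join A via nl_idx
    card(P join A) = 200*200/(200) = 200
    cost = 200 + 200*8 + 200 = 2000
step 3: join B via hash
    card(P join B) = 200*400/(8*4) = 2500
    cost = 2000 + 2*400*9 + 200 = 9400

9400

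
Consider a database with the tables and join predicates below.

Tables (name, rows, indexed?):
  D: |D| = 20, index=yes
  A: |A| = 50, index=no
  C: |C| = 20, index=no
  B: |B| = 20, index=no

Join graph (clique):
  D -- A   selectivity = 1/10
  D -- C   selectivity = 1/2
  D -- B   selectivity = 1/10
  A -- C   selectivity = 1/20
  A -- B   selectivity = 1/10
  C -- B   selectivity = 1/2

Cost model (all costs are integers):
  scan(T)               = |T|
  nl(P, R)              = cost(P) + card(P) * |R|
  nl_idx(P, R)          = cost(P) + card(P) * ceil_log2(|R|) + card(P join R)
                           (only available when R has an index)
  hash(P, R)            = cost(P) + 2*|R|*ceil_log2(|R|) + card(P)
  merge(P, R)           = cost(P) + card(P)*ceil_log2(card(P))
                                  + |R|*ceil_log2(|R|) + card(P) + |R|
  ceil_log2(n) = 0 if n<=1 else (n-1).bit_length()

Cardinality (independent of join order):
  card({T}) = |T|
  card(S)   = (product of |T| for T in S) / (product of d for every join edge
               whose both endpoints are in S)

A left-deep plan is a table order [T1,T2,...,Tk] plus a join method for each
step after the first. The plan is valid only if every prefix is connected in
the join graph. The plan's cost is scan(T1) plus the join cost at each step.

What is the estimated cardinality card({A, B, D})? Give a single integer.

Tables in S: A(50), B(20), D(20)
Edges inside S: D-A(d=10), D-B(d=10), A-B(d=10)
numerator = 50 * 20 * 20 = 20000
denominator = 10 * 10 * 10 = 1000
card(S) = 20000 / 1000 = 20

20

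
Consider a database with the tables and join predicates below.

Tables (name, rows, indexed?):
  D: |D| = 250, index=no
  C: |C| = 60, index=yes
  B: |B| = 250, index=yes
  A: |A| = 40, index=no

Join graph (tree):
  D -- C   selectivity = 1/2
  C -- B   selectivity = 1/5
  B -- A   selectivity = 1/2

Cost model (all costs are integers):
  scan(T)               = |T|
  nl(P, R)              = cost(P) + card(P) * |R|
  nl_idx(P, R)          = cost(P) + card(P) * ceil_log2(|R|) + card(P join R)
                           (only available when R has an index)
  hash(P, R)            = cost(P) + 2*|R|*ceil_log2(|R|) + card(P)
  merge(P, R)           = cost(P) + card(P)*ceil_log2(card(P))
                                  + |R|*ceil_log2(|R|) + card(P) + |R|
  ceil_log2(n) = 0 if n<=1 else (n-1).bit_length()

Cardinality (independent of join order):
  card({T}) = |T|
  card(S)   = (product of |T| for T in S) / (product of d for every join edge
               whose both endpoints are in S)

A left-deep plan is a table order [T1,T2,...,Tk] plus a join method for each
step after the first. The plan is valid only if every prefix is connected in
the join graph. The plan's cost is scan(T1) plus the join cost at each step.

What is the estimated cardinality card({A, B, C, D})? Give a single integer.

7500000

Tables in S: A(40), B(250), C(60), D(250)
Edges inside S: D-C(d=2), C-B(d=5), B-A(d=2)
numerator = 40 * 250 * 60 * 250 = 150000000
denominator = 2 * 5 * 2 = 20
card(S) = 150000000 / 20 = 7500000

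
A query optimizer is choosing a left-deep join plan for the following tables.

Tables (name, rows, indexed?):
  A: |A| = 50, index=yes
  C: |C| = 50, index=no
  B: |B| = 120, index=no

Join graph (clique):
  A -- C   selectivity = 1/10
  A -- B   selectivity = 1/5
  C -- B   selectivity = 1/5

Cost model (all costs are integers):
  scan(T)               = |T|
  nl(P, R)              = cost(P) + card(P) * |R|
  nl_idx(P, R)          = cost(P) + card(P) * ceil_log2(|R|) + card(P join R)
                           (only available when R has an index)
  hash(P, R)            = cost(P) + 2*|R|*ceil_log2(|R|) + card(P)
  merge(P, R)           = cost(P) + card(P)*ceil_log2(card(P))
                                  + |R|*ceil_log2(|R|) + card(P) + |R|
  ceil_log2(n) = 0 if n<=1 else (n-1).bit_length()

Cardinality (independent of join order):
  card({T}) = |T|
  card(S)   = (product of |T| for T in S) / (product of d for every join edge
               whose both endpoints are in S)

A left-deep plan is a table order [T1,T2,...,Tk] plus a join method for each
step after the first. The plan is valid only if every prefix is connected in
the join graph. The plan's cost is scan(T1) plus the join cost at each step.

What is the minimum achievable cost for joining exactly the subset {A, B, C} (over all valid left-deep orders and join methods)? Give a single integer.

2530

Selinger DP over subsets of {A,B,C}:
  {A}: scan cost=50, card=50
  {C}: scan cost=50, card=50
  {B}: scan cost=120, card=120
  {AC}: card=250; try (A,nl_idx)→600, (C,hash)→700, (A,hash)→700, (C,merge)→750, (A,merge)→750, (C,nl)→2550 …(+1); best=600 via (A,nl_idx)
  {AB}: card=1200; try (A,hash)→840, (B,merge)→1360, (A,merge)→1430, (B,hash)→1780, (A,nl_idx)→2040, (B,nl)→6050 …(+1); best=840 via (A,hash)
  {BC}: card=1200; try (C,hash)→840, (B,merge)→1360, (C,merge)→1430, (B,hash)→1780, (B,nl)→6050, (C,nl)→6120; best=840 via (C,hash)
  {ABC}: card=1200; try (B,hash)→2530, (C,hash)→2640, (A,hash)→2640, (B,merge)→3810, (A,nl_idx)→9240, (C,merge)→15590 …(+4); best=2530 via (B,hash)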